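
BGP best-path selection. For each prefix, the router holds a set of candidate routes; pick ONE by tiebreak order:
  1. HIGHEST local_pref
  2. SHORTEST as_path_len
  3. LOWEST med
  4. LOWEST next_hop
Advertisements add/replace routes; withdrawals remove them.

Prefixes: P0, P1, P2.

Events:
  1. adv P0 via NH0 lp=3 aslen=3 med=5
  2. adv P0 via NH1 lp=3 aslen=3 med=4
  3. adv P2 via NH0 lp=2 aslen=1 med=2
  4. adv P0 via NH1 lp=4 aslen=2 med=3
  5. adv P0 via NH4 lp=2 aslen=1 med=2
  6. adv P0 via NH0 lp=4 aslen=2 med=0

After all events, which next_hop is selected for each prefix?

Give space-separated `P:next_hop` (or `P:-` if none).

Op 1: best P0=NH0 P1=- P2=-
Op 2: best P0=NH1 P1=- P2=-
Op 3: best P0=NH1 P1=- P2=NH0
Op 4: best P0=NH1 P1=- P2=NH0
Op 5: best P0=NH1 P1=- P2=NH0
Op 6: best P0=NH0 P1=- P2=NH0

Answer: P0:NH0 P1:- P2:NH0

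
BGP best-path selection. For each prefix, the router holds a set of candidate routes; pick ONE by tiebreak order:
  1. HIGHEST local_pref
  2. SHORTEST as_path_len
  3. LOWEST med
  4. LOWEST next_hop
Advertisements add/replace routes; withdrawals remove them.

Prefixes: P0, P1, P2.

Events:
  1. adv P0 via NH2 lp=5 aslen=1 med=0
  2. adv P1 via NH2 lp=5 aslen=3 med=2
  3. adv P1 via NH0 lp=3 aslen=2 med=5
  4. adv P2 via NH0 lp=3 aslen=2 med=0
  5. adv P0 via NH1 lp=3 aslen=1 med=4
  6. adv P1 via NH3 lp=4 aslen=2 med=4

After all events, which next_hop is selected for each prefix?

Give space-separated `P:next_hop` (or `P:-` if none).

Op 1: best P0=NH2 P1=- P2=-
Op 2: best P0=NH2 P1=NH2 P2=-
Op 3: best P0=NH2 P1=NH2 P2=-
Op 4: best P0=NH2 P1=NH2 P2=NH0
Op 5: best P0=NH2 P1=NH2 P2=NH0
Op 6: best P0=NH2 P1=NH2 P2=NH0

Answer: P0:NH2 P1:NH2 P2:NH0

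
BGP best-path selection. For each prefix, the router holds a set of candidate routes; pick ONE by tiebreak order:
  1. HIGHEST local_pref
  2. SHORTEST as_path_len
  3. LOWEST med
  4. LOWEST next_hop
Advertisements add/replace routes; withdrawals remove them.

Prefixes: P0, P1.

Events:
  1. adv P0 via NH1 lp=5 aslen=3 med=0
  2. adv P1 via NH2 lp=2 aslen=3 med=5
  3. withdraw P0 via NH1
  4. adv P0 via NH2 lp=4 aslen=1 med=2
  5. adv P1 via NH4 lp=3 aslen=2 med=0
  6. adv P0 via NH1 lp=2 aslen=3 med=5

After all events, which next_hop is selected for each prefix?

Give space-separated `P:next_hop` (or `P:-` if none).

Op 1: best P0=NH1 P1=-
Op 2: best P0=NH1 P1=NH2
Op 3: best P0=- P1=NH2
Op 4: best P0=NH2 P1=NH2
Op 5: best P0=NH2 P1=NH4
Op 6: best P0=NH2 P1=NH4

Answer: P0:NH2 P1:NH4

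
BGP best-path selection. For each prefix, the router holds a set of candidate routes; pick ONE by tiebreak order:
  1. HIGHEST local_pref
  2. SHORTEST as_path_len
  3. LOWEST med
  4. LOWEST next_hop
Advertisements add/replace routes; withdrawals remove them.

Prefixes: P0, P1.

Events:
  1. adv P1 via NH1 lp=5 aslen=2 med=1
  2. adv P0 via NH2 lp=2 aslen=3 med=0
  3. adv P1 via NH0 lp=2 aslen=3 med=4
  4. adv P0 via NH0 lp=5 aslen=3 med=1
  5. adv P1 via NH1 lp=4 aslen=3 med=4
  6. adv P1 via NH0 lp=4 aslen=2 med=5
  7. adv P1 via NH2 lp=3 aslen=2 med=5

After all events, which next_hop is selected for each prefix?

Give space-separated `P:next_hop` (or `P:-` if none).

Answer: P0:NH0 P1:NH0

Derivation:
Op 1: best P0=- P1=NH1
Op 2: best P0=NH2 P1=NH1
Op 3: best P0=NH2 P1=NH1
Op 4: best P0=NH0 P1=NH1
Op 5: best P0=NH0 P1=NH1
Op 6: best P0=NH0 P1=NH0
Op 7: best P0=NH0 P1=NH0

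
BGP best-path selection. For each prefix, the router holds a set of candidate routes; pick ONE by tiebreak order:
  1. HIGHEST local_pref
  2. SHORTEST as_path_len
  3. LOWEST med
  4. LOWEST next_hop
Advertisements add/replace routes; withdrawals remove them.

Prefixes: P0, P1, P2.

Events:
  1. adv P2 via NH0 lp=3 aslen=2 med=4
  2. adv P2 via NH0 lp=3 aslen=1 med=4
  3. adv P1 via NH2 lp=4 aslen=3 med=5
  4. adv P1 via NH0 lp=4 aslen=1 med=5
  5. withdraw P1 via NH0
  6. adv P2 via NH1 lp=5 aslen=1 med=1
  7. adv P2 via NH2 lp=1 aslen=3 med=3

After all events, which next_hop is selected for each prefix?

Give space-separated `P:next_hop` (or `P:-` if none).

Op 1: best P0=- P1=- P2=NH0
Op 2: best P0=- P1=- P2=NH0
Op 3: best P0=- P1=NH2 P2=NH0
Op 4: best P0=- P1=NH0 P2=NH0
Op 5: best P0=- P1=NH2 P2=NH0
Op 6: best P0=- P1=NH2 P2=NH1
Op 7: best P0=- P1=NH2 P2=NH1

Answer: P0:- P1:NH2 P2:NH1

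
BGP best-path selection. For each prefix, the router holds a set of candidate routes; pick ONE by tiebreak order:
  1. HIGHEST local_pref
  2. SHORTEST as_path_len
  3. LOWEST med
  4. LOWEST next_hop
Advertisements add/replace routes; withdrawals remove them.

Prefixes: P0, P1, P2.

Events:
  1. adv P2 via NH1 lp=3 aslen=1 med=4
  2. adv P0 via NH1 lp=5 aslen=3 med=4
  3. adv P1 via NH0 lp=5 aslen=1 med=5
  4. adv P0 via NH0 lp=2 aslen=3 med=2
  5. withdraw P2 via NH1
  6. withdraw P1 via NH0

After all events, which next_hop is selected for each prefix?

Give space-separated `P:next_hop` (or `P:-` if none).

Op 1: best P0=- P1=- P2=NH1
Op 2: best P0=NH1 P1=- P2=NH1
Op 3: best P0=NH1 P1=NH0 P2=NH1
Op 4: best P0=NH1 P1=NH0 P2=NH1
Op 5: best P0=NH1 P1=NH0 P2=-
Op 6: best P0=NH1 P1=- P2=-

Answer: P0:NH1 P1:- P2:-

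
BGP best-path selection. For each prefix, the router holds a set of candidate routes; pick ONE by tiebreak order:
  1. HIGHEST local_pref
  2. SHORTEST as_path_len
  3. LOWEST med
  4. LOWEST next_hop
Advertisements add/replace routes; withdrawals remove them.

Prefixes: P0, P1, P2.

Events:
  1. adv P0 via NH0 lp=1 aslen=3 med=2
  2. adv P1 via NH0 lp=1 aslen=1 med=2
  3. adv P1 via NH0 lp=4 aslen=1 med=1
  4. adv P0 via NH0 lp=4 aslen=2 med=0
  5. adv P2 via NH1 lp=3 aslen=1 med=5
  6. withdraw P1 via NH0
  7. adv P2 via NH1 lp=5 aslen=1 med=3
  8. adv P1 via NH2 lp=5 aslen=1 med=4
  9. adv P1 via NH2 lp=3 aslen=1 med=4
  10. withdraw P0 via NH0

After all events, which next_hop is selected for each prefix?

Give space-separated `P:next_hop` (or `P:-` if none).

Op 1: best P0=NH0 P1=- P2=-
Op 2: best P0=NH0 P1=NH0 P2=-
Op 3: best P0=NH0 P1=NH0 P2=-
Op 4: best P0=NH0 P1=NH0 P2=-
Op 5: best P0=NH0 P1=NH0 P2=NH1
Op 6: best P0=NH0 P1=- P2=NH1
Op 7: best P0=NH0 P1=- P2=NH1
Op 8: best P0=NH0 P1=NH2 P2=NH1
Op 9: best P0=NH0 P1=NH2 P2=NH1
Op 10: best P0=- P1=NH2 P2=NH1

Answer: P0:- P1:NH2 P2:NH1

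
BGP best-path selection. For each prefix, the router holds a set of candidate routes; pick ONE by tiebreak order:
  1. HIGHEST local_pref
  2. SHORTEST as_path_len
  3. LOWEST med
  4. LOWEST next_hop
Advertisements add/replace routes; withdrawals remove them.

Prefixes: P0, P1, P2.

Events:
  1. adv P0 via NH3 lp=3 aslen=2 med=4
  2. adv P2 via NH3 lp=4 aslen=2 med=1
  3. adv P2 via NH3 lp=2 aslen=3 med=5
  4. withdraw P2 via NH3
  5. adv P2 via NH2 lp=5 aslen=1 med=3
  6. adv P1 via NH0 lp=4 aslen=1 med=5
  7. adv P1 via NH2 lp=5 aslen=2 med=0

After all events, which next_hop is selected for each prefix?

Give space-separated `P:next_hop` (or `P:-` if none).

Op 1: best P0=NH3 P1=- P2=-
Op 2: best P0=NH3 P1=- P2=NH3
Op 3: best P0=NH3 P1=- P2=NH3
Op 4: best P0=NH3 P1=- P2=-
Op 5: best P0=NH3 P1=- P2=NH2
Op 6: best P0=NH3 P1=NH0 P2=NH2
Op 7: best P0=NH3 P1=NH2 P2=NH2

Answer: P0:NH3 P1:NH2 P2:NH2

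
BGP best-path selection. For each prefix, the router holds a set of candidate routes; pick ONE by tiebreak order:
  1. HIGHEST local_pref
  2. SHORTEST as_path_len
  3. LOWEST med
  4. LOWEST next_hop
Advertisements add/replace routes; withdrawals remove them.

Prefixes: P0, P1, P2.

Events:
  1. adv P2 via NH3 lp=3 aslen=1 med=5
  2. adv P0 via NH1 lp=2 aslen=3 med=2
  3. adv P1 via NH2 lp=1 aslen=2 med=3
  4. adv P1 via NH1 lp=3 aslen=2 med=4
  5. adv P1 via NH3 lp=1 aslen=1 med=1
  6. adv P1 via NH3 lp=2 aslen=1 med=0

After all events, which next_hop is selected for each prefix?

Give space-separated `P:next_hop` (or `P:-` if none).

Answer: P0:NH1 P1:NH1 P2:NH3

Derivation:
Op 1: best P0=- P1=- P2=NH3
Op 2: best P0=NH1 P1=- P2=NH3
Op 3: best P0=NH1 P1=NH2 P2=NH3
Op 4: best P0=NH1 P1=NH1 P2=NH3
Op 5: best P0=NH1 P1=NH1 P2=NH3
Op 6: best P0=NH1 P1=NH1 P2=NH3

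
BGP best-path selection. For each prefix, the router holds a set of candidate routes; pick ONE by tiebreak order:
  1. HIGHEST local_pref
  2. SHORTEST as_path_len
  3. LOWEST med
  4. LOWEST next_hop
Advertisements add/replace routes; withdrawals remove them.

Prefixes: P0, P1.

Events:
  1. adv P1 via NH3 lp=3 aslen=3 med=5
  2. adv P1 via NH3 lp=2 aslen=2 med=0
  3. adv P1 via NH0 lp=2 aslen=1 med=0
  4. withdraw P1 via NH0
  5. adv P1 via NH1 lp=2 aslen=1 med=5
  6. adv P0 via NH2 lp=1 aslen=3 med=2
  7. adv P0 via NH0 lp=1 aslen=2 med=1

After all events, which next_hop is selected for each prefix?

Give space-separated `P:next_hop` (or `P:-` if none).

Op 1: best P0=- P1=NH3
Op 2: best P0=- P1=NH3
Op 3: best P0=- P1=NH0
Op 4: best P0=- P1=NH3
Op 5: best P0=- P1=NH1
Op 6: best P0=NH2 P1=NH1
Op 7: best P0=NH0 P1=NH1

Answer: P0:NH0 P1:NH1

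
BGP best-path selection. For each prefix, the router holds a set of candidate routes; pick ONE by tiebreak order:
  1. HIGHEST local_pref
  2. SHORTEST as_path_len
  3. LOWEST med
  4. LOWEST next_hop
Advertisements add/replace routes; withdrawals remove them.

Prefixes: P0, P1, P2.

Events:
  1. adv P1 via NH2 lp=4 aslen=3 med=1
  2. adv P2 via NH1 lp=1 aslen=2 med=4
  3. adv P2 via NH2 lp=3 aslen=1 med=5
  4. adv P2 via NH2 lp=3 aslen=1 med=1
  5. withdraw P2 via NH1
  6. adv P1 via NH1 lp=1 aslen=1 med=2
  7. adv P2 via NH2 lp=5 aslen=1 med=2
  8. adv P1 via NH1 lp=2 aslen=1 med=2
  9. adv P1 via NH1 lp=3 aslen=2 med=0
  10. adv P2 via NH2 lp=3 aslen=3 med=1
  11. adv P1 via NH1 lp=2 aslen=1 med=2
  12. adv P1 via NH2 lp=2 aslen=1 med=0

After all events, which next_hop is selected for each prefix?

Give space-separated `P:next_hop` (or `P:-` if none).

Answer: P0:- P1:NH2 P2:NH2

Derivation:
Op 1: best P0=- P1=NH2 P2=-
Op 2: best P0=- P1=NH2 P2=NH1
Op 3: best P0=- P1=NH2 P2=NH2
Op 4: best P0=- P1=NH2 P2=NH2
Op 5: best P0=- P1=NH2 P2=NH2
Op 6: best P0=- P1=NH2 P2=NH2
Op 7: best P0=- P1=NH2 P2=NH2
Op 8: best P0=- P1=NH2 P2=NH2
Op 9: best P0=- P1=NH2 P2=NH2
Op 10: best P0=- P1=NH2 P2=NH2
Op 11: best P0=- P1=NH2 P2=NH2
Op 12: best P0=- P1=NH2 P2=NH2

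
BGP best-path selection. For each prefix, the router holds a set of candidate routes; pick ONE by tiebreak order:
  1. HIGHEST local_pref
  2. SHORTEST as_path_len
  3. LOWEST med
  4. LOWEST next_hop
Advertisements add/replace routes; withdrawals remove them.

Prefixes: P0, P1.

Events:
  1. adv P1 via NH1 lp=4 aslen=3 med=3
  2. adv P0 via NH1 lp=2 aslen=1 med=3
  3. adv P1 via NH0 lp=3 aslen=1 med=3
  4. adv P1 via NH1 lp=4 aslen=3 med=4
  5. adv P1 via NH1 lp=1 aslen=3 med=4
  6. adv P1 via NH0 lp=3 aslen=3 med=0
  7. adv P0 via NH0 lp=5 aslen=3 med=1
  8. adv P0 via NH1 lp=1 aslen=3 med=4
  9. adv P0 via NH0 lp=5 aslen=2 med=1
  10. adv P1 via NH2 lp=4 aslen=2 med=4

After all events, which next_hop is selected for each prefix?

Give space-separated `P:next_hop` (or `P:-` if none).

Answer: P0:NH0 P1:NH2

Derivation:
Op 1: best P0=- P1=NH1
Op 2: best P0=NH1 P1=NH1
Op 3: best P0=NH1 P1=NH1
Op 4: best P0=NH1 P1=NH1
Op 5: best P0=NH1 P1=NH0
Op 6: best P0=NH1 P1=NH0
Op 7: best P0=NH0 P1=NH0
Op 8: best P0=NH0 P1=NH0
Op 9: best P0=NH0 P1=NH0
Op 10: best P0=NH0 P1=NH2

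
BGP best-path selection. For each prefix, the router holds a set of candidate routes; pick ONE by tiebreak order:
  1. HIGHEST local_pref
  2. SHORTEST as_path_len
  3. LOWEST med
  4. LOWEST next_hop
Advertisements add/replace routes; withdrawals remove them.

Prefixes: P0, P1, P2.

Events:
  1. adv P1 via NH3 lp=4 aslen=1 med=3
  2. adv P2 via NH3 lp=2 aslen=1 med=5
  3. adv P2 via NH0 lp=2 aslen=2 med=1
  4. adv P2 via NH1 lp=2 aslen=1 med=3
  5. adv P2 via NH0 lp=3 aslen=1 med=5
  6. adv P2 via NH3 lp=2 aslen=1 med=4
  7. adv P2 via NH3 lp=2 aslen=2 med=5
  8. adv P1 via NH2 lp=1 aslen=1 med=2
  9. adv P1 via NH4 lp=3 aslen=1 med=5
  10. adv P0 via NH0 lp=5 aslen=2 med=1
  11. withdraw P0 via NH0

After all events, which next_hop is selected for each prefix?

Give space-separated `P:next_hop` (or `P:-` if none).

Answer: P0:- P1:NH3 P2:NH0

Derivation:
Op 1: best P0=- P1=NH3 P2=-
Op 2: best P0=- P1=NH3 P2=NH3
Op 3: best P0=- P1=NH3 P2=NH3
Op 4: best P0=- P1=NH3 P2=NH1
Op 5: best P0=- P1=NH3 P2=NH0
Op 6: best P0=- P1=NH3 P2=NH0
Op 7: best P0=- P1=NH3 P2=NH0
Op 8: best P0=- P1=NH3 P2=NH0
Op 9: best P0=- P1=NH3 P2=NH0
Op 10: best P0=NH0 P1=NH3 P2=NH0
Op 11: best P0=- P1=NH3 P2=NH0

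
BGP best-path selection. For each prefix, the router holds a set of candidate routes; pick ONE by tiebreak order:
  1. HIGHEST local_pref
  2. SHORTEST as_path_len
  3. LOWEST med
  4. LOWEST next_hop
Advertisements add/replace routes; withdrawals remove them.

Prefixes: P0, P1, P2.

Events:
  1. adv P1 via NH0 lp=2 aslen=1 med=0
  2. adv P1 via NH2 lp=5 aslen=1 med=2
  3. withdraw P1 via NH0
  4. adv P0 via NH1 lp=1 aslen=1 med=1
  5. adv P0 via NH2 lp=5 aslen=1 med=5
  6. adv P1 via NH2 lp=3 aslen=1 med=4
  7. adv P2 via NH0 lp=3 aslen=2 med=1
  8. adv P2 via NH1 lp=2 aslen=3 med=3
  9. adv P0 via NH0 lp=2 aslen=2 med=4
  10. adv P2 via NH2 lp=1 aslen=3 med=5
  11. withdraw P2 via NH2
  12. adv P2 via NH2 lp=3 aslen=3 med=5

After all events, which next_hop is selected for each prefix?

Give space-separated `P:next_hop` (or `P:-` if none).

Answer: P0:NH2 P1:NH2 P2:NH0

Derivation:
Op 1: best P0=- P1=NH0 P2=-
Op 2: best P0=- P1=NH2 P2=-
Op 3: best P0=- P1=NH2 P2=-
Op 4: best P0=NH1 P1=NH2 P2=-
Op 5: best P0=NH2 P1=NH2 P2=-
Op 6: best P0=NH2 P1=NH2 P2=-
Op 7: best P0=NH2 P1=NH2 P2=NH0
Op 8: best P0=NH2 P1=NH2 P2=NH0
Op 9: best P0=NH2 P1=NH2 P2=NH0
Op 10: best P0=NH2 P1=NH2 P2=NH0
Op 11: best P0=NH2 P1=NH2 P2=NH0
Op 12: best P0=NH2 P1=NH2 P2=NH0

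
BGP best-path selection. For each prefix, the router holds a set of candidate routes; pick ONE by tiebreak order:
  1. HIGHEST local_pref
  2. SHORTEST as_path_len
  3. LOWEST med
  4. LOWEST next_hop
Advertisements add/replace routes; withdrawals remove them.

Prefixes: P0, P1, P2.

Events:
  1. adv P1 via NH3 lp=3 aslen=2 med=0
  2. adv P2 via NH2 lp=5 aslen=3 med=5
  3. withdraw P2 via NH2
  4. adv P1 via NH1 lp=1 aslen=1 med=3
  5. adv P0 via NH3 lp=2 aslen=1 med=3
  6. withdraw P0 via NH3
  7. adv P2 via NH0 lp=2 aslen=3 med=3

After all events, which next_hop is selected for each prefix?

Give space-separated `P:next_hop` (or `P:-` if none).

Answer: P0:- P1:NH3 P2:NH0

Derivation:
Op 1: best P0=- P1=NH3 P2=-
Op 2: best P0=- P1=NH3 P2=NH2
Op 3: best P0=- P1=NH3 P2=-
Op 4: best P0=- P1=NH3 P2=-
Op 5: best P0=NH3 P1=NH3 P2=-
Op 6: best P0=- P1=NH3 P2=-
Op 7: best P0=- P1=NH3 P2=NH0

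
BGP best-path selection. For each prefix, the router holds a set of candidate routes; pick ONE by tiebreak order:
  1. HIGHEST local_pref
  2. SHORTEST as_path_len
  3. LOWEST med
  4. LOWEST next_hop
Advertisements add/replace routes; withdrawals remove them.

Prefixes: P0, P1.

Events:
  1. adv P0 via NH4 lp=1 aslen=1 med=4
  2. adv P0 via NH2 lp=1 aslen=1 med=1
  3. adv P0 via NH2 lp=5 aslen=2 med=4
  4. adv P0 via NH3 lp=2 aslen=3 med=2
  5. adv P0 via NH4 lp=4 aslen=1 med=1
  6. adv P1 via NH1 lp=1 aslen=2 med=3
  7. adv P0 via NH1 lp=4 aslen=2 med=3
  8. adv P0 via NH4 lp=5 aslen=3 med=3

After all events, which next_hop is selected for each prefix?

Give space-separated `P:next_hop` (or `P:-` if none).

Op 1: best P0=NH4 P1=-
Op 2: best P0=NH2 P1=-
Op 3: best P0=NH2 P1=-
Op 4: best P0=NH2 P1=-
Op 5: best P0=NH2 P1=-
Op 6: best P0=NH2 P1=NH1
Op 7: best P0=NH2 P1=NH1
Op 8: best P0=NH2 P1=NH1

Answer: P0:NH2 P1:NH1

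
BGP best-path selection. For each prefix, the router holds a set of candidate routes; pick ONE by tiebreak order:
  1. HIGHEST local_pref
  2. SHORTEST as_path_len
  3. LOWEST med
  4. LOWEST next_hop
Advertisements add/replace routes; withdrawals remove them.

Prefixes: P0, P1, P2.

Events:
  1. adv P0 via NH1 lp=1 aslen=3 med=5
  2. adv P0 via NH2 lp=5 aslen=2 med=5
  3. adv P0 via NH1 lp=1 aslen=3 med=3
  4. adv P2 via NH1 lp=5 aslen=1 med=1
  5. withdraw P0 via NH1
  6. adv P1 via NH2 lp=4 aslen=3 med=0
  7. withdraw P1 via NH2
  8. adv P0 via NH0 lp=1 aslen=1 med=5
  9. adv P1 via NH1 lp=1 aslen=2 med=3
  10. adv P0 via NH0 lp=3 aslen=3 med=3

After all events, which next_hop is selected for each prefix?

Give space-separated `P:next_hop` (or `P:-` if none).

Op 1: best P0=NH1 P1=- P2=-
Op 2: best P0=NH2 P1=- P2=-
Op 3: best P0=NH2 P1=- P2=-
Op 4: best P0=NH2 P1=- P2=NH1
Op 5: best P0=NH2 P1=- P2=NH1
Op 6: best P0=NH2 P1=NH2 P2=NH1
Op 7: best P0=NH2 P1=- P2=NH1
Op 8: best P0=NH2 P1=- P2=NH1
Op 9: best P0=NH2 P1=NH1 P2=NH1
Op 10: best P0=NH2 P1=NH1 P2=NH1

Answer: P0:NH2 P1:NH1 P2:NH1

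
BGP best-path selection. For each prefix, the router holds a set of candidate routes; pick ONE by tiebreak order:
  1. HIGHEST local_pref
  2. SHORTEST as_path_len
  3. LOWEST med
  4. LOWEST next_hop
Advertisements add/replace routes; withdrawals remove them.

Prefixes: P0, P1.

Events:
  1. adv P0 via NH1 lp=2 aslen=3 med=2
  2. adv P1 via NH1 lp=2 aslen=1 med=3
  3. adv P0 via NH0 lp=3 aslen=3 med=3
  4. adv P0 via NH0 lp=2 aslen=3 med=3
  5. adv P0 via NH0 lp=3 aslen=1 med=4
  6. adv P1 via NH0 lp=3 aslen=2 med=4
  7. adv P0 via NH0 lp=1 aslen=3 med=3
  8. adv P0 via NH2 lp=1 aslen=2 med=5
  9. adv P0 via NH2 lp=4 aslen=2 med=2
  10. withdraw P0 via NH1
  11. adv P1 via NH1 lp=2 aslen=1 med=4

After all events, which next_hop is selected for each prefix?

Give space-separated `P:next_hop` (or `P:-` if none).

Answer: P0:NH2 P1:NH0

Derivation:
Op 1: best P0=NH1 P1=-
Op 2: best P0=NH1 P1=NH1
Op 3: best P0=NH0 P1=NH1
Op 4: best P0=NH1 P1=NH1
Op 5: best P0=NH0 P1=NH1
Op 6: best P0=NH0 P1=NH0
Op 7: best P0=NH1 P1=NH0
Op 8: best P0=NH1 P1=NH0
Op 9: best P0=NH2 P1=NH0
Op 10: best P0=NH2 P1=NH0
Op 11: best P0=NH2 P1=NH0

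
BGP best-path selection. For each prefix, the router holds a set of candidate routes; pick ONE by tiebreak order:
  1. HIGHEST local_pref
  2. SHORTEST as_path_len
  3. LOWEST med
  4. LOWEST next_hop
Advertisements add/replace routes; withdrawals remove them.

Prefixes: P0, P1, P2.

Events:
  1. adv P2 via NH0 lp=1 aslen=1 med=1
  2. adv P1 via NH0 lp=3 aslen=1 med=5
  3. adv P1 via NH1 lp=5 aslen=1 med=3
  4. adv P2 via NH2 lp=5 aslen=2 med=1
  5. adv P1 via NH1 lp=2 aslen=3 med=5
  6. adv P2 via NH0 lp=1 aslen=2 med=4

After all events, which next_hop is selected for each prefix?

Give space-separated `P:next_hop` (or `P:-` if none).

Op 1: best P0=- P1=- P2=NH0
Op 2: best P0=- P1=NH0 P2=NH0
Op 3: best P0=- P1=NH1 P2=NH0
Op 4: best P0=- P1=NH1 P2=NH2
Op 5: best P0=- P1=NH0 P2=NH2
Op 6: best P0=- P1=NH0 P2=NH2

Answer: P0:- P1:NH0 P2:NH2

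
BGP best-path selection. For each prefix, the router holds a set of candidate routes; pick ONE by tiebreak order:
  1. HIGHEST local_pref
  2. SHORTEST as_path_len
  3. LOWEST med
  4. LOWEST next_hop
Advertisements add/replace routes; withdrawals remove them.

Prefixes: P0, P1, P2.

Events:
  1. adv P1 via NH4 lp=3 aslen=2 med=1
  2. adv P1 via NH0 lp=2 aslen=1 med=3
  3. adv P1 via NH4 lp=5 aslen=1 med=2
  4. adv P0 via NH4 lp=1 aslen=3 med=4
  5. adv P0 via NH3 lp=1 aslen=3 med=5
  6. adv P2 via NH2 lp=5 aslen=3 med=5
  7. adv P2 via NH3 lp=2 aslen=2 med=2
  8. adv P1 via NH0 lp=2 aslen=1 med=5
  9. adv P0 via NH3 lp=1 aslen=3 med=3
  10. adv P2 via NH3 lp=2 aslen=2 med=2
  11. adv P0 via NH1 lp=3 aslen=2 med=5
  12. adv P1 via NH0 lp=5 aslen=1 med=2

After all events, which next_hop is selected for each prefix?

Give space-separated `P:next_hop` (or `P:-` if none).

Op 1: best P0=- P1=NH4 P2=-
Op 2: best P0=- P1=NH4 P2=-
Op 3: best P0=- P1=NH4 P2=-
Op 4: best P0=NH4 P1=NH4 P2=-
Op 5: best P0=NH4 P1=NH4 P2=-
Op 6: best P0=NH4 P1=NH4 P2=NH2
Op 7: best P0=NH4 P1=NH4 P2=NH2
Op 8: best P0=NH4 P1=NH4 P2=NH2
Op 9: best P0=NH3 P1=NH4 P2=NH2
Op 10: best P0=NH3 P1=NH4 P2=NH2
Op 11: best P0=NH1 P1=NH4 P2=NH2
Op 12: best P0=NH1 P1=NH0 P2=NH2

Answer: P0:NH1 P1:NH0 P2:NH2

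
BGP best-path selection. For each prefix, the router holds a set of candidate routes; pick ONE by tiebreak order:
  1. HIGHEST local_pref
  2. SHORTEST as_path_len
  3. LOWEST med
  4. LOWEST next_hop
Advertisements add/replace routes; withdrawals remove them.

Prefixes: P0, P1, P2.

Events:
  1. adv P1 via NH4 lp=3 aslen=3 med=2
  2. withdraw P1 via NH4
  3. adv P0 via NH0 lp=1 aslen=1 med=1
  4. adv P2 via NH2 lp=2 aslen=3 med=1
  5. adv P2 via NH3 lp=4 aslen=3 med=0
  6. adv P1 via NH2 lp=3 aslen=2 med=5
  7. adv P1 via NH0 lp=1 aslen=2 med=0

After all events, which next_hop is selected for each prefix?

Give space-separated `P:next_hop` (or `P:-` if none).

Op 1: best P0=- P1=NH4 P2=-
Op 2: best P0=- P1=- P2=-
Op 3: best P0=NH0 P1=- P2=-
Op 4: best P0=NH0 P1=- P2=NH2
Op 5: best P0=NH0 P1=- P2=NH3
Op 6: best P0=NH0 P1=NH2 P2=NH3
Op 7: best P0=NH0 P1=NH2 P2=NH3

Answer: P0:NH0 P1:NH2 P2:NH3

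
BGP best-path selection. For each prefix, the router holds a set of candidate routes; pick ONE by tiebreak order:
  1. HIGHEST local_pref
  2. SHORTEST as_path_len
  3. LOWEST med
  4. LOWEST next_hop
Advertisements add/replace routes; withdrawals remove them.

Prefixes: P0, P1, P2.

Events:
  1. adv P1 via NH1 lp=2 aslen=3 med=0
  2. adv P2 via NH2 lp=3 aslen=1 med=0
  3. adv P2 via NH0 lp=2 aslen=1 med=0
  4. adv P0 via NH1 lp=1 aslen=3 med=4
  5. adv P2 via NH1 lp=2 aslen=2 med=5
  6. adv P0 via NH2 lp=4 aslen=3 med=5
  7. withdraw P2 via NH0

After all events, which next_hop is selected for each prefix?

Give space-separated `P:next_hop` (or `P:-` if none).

Answer: P0:NH2 P1:NH1 P2:NH2

Derivation:
Op 1: best P0=- P1=NH1 P2=-
Op 2: best P0=- P1=NH1 P2=NH2
Op 3: best P0=- P1=NH1 P2=NH2
Op 4: best P0=NH1 P1=NH1 P2=NH2
Op 5: best P0=NH1 P1=NH1 P2=NH2
Op 6: best P0=NH2 P1=NH1 P2=NH2
Op 7: best P0=NH2 P1=NH1 P2=NH2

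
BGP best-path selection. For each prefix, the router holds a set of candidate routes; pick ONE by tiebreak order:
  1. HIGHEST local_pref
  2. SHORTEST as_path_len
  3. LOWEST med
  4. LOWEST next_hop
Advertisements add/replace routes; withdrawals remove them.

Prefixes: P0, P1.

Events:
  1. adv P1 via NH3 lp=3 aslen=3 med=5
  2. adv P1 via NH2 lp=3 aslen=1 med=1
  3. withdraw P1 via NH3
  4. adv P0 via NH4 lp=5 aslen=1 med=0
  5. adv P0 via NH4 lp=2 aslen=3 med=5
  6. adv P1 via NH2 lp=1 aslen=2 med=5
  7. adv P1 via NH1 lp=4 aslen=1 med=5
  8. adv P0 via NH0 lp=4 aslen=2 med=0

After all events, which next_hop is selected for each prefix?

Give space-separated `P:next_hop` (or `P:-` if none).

Op 1: best P0=- P1=NH3
Op 2: best P0=- P1=NH2
Op 3: best P0=- P1=NH2
Op 4: best P0=NH4 P1=NH2
Op 5: best P0=NH4 P1=NH2
Op 6: best P0=NH4 P1=NH2
Op 7: best P0=NH4 P1=NH1
Op 8: best P0=NH0 P1=NH1

Answer: P0:NH0 P1:NH1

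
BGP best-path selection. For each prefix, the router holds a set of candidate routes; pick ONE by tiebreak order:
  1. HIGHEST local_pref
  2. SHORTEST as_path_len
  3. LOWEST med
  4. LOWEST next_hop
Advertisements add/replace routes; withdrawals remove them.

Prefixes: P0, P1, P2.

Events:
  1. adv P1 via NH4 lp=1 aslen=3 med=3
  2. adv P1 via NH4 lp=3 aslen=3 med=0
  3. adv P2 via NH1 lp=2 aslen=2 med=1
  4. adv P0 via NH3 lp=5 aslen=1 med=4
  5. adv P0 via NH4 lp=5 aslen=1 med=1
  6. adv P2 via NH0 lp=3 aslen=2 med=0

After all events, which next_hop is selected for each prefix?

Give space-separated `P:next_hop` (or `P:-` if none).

Answer: P0:NH4 P1:NH4 P2:NH0

Derivation:
Op 1: best P0=- P1=NH4 P2=-
Op 2: best P0=- P1=NH4 P2=-
Op 3: best P0=- P1=NH4 P2=NH1
Op 4: best P0=NH3 P1=NH4 P2=NH1
Op 5: best P0=NH4 P1=NH4 P2=NH1
Op 6: best P0=NH4 P1=NH4 P2=NH0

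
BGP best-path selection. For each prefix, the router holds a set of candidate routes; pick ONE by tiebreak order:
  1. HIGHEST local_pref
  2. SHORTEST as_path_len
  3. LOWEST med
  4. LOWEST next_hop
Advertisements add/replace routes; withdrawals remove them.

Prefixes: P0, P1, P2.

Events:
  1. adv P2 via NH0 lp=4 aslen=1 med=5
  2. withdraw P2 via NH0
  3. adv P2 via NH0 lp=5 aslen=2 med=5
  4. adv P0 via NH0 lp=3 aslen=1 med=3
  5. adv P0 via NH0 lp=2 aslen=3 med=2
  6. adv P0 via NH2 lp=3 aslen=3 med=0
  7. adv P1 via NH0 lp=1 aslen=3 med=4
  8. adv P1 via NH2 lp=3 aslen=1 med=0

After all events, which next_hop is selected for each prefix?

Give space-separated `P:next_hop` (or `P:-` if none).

Op 1: best P0=- P1=- P2=NH0
Op 2: best P0=- P1=- P2=-
Op 3: best P0=- P1=- P2=NH0
Op 4: best P0=NH0 P1=- P2=NH0
Op 5: best P0=NH0 P1=- P2=NH0
Op 6: best P0=NH2 P1=- P2=NH0
Op 7: best P0=NH2 P1=NH0 P2=NH0
Op 8: best P0=NH2 P1=NH2 P2=NH0

Answer: P0:NH2 P1:NH2 P2:NH0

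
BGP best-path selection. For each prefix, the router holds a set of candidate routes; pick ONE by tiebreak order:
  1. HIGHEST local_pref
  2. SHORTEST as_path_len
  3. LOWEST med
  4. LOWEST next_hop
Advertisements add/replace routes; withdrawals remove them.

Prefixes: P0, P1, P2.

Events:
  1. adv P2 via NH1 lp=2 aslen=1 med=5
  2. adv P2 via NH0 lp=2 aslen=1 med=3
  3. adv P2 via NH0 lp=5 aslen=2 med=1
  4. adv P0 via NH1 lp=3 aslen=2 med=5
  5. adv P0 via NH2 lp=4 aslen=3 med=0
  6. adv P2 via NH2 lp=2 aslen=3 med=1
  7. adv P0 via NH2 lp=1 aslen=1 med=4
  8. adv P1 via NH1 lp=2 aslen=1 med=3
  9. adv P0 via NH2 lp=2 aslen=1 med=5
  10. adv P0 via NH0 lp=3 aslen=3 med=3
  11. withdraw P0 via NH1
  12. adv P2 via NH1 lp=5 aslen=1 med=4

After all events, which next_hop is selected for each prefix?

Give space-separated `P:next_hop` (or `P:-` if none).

Op 1: best P0=- P1=- P2=NH1
Op 2: best P0=- P1=- P2=NH0
Op 3: best P0=- P1=- P2=NH0
Op 4: best P0=NH1 P1=- P2=NH0
Op 5: best P0=NH2 P1=- P2=NH0
Op 6: best P0=NH2 P1=- P2=NH0
Op 7: best P0=NH1 P1=- P2=NH0
Op 8: best P0=NH1 P1=NH1 P2=NH0
Op 9: best P0=NH1 P1=NH1 P2=NH0
Op 10: best P0=NH1 P1=NH1 P2=NH0
Op 11: best P0=NH0 P1=NH1 P2=NH0
Op 12: best P0=NH0 P1=NH1 P2=NH1

Answer: P0:NH0 P1:NH1 P2:NH1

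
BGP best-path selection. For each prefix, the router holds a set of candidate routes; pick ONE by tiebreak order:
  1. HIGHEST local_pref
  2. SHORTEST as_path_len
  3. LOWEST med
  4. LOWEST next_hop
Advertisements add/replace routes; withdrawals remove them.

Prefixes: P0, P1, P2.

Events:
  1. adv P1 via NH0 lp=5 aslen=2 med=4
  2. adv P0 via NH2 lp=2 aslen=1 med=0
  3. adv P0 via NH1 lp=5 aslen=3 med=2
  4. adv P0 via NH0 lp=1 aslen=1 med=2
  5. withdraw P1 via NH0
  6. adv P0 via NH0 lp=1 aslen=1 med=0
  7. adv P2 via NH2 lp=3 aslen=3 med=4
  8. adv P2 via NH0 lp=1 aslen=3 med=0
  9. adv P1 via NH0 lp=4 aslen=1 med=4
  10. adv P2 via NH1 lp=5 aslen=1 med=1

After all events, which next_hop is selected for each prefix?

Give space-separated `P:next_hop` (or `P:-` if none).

Op 1: best P0=- P1=NH0 P2=-
Op 2: best P0=NH2 P1=NH0 P2=-
Op 3: best P0=NH1 P1=NH0 P2=-
Op 4: best P0=NH1 P1=NH0 P2=-
Op 5: best P0=NH1 P1=- P2=-
Op 6: best P0=NH1 P1=- P2=-
Op 7: best P0=NH1 P1=- P2=NH2
Op 8: best P0=NH1 P1=- P2=NH2
Op 9: best P0=NH1 P1=NH0 P2=NH2
Op 10: best P0=NH1 P1=NH0 P2=NH1

Answer: P0:NH1 P1:NH0 P2:NH1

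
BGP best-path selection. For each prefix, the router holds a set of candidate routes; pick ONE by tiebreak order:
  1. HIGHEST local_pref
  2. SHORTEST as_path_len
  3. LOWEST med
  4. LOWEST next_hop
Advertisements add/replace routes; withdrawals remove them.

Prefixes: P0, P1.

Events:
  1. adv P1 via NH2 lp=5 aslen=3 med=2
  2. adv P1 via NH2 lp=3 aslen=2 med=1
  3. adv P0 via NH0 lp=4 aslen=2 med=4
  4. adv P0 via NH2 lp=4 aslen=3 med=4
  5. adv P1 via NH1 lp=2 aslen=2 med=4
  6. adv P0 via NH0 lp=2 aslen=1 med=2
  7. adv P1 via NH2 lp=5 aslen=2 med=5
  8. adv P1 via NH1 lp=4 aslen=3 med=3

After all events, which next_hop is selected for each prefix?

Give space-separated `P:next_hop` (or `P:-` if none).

Op 1: best P0=- P1=NH2
Op 2: best P0=- P1=NH2
Op 3: best P0=NH0 P1=NH2
Op 4: best P0=NH0 P1=NH2
Op 5: best P0=NH0 P1=NH2
Op 6: best P0=NH2 P1=NH2
Op 7: best P0=NH2 P1=NH2
Op 8: best P0=NH2 P1=NH2

Answer: P0:NH2 P1:NH2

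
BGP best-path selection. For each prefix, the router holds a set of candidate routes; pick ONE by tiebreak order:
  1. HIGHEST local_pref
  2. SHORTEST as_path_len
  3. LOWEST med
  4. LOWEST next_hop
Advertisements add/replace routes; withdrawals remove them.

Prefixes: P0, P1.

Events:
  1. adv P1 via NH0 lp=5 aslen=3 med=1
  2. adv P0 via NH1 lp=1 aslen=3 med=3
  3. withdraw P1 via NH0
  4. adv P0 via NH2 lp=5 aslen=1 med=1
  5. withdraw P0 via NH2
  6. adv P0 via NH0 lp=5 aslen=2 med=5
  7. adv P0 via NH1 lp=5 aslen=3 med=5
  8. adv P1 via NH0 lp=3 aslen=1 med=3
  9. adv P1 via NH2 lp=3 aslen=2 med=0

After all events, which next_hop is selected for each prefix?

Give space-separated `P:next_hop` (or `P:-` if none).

Answer: P0:NH0 P1:NH0

Derivation:
Op 1: best P0=- P1=NH0
Op 2: best P0=NH1 P1=NH0
Op 3: best P0=NH1 P1=-
Op 4: best P0=NH2 P1=-
Op 5: best P0=NH1 P1=-
Op 6: best P0=NH0 P1=-
Op 7: best P0=NH0 P1=-
Op 8: best P0=NH0 P1=NH0
Op 9: best P0=NH0 P1=NH0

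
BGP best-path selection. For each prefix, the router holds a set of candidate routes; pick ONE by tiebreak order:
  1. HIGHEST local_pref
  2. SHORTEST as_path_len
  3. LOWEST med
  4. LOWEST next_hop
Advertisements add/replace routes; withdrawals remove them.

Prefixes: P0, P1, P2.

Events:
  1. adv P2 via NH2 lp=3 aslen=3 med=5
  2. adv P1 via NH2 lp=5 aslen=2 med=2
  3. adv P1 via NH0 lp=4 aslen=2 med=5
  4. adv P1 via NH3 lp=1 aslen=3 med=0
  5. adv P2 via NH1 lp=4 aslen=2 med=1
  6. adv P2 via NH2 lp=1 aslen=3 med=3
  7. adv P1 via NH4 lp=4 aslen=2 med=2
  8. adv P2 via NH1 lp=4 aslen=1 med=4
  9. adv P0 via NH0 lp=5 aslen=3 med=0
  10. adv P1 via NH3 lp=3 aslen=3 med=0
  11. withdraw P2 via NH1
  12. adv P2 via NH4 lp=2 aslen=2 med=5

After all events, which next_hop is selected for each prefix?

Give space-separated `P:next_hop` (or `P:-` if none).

Answer: P0:NH0 P1:NH2 P2:NH4

Derivation:
Op 1: best P0=- P1=- P2=NH2
Op 2: best P0=- P1=NH2 P2=NH2
Op 3: best P0=- P1=NH2 P2=NH2
Op 4: best P0=- P1=NH2 P2=NH2
Op 5: best P0=- P1=NH2 P2=NH1
Op 6: best P0=- P1=NH2 P2=NH1
Op 7: best P0=- P1=NH2 P2=NH1
Op 8: best P0=- P1=NH2 P2=NH1
Op 9: best P0=NH0 P1=NH2 P2=NH1
Op 10: best P0=NH0 P1=NH2 P2=NH1
Op 11: best P0=NH0 P1=NH2 P2=NH2
Op 12: best P0=NH0 P1=NH2 P2=NH4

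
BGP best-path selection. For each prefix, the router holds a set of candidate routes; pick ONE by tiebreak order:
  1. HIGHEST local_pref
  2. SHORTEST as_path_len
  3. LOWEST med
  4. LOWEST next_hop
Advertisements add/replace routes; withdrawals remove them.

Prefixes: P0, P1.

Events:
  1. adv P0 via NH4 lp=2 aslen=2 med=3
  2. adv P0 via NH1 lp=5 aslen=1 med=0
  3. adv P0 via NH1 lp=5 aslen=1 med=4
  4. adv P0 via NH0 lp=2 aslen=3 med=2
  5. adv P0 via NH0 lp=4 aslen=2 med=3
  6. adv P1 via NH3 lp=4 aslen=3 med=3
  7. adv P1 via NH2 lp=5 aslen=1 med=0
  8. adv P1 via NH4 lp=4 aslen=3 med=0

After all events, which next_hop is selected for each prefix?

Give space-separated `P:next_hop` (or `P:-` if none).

Answer: P0:NH1 P1:NH2

Derivation:
Op 1: best P0=NH4 P1=-
Op 2: best P0=NH1 P1=-
Op 3: best P0=NH1 P1=-
Op 4: best P0=NH1 P1=-
Op 5: best P0=NH1 P1=-
Op 6: best P0=NH1 P1=NH3
Op 7: best P0=NH1 P1=NH2
Op 8: best P0=NH1 P1=NH2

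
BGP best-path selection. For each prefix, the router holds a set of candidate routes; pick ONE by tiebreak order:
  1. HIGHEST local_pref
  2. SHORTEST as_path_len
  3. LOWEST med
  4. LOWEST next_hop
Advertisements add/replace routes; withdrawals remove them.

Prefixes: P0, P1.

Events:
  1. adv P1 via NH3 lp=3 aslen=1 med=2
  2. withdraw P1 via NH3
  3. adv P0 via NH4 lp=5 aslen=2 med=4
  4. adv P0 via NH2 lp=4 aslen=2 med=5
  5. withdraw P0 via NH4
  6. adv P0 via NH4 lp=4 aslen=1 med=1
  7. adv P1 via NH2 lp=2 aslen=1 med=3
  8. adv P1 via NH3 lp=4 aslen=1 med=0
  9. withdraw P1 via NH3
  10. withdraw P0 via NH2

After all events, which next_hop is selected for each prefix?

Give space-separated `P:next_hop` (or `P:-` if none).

Op 1: best P0=- P1=NH3
Op 2: best P0=- P1=-
Op 3: best P0=NH4 P1=-
Op 4: best P0=NH4 P1=-
Op 5: best P0=NH2 P1=-
Op 6: best P0=NH4 P1=-
Op 7: best P0=NH4 P1=NH2
Op 8: best P0=NH4 P1=NH3
Op 9: best P0=NH4 P1=NH2
Op 10: best P0=NH4 P1=NH2

Answer: P0:NH4 P1:NH2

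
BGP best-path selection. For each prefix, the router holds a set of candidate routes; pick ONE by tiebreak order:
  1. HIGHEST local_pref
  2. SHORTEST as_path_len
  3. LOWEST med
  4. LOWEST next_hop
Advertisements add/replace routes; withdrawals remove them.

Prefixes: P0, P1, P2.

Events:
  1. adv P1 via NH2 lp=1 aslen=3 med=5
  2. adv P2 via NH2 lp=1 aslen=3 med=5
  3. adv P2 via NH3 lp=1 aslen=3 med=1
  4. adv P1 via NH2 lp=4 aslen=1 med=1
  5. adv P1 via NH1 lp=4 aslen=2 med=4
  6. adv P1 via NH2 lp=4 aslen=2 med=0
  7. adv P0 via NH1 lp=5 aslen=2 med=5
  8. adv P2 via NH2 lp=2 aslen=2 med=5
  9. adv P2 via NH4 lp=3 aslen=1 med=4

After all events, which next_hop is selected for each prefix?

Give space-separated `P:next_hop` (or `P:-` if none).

Answer: P0:NH1 P1:NH2 P2:NH4

Derivation:
Op 1: best P0=- P1=NH2 P2=-
Op 2: best P0=- P1=NH2 P2=NH2
Op 3: best P0=- P1=NH2 P2=NH3
Op 4: best P0=- P1=NH2 P2=NH3
Op 5: best P0=- P1=NH2 P2=NH3
Op 6: best P0=- P1=NH2 P2=NH3
Op 7: best P0=NH1 P1=NH2 P2=NH3
Op 8: best P0=NH1 P1=NH2 P2=NH2
Op 9: best P0=NH1 P1=NH2 P2=NH4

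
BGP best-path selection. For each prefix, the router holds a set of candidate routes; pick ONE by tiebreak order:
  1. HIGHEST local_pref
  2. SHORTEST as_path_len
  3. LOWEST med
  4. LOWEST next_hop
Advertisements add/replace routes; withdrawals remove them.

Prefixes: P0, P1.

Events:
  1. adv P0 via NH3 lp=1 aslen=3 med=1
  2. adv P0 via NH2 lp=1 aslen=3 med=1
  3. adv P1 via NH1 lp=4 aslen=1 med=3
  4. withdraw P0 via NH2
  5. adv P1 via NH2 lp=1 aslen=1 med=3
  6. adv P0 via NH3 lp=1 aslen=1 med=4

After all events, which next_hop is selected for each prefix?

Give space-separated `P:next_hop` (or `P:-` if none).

Op 1: best P0=NH3 P1=-
Op 2: best P0=NH2 P1=-
Op 3: best P0=NH2 P1=NH1
Op 4: best P0=NH3 P1=NH1
Op 5: best P0=NH3 P1=NH1
Op 6: best P0=NH3 P1=NH1

Answer: P0:NH3 P1:NH1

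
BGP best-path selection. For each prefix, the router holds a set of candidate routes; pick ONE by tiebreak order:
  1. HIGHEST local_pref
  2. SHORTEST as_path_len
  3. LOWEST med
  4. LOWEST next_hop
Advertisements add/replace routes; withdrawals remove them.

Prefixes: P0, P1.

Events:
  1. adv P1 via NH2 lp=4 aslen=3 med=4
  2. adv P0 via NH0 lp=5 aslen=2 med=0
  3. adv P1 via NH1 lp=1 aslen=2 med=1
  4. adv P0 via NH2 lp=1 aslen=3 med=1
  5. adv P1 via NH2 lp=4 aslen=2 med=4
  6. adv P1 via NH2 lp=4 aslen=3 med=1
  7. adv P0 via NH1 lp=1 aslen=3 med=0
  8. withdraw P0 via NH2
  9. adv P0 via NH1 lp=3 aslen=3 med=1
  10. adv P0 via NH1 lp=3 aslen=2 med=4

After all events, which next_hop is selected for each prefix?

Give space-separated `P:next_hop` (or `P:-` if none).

Answer: P0:NH0 P1:NH2

Derivation:
Op 1: best P0=- P1=NH2
Op 2: best P0=NH0 P1=NH2
Op 3: best P0=NH0 P1=NH2
Op 4: best P0=NH0 P1=NH2
Op 5: best P0=NH0 P1=NH2
Op 6: best P0=NH0 P1=NH2
Op 7: best P0=NH0 P1=NH2
Op 8: best P0=NH0 P1=NH2
Op 9: best P0=NH0 P1=NH2
Op 10: best P0=NH0 P1=NH2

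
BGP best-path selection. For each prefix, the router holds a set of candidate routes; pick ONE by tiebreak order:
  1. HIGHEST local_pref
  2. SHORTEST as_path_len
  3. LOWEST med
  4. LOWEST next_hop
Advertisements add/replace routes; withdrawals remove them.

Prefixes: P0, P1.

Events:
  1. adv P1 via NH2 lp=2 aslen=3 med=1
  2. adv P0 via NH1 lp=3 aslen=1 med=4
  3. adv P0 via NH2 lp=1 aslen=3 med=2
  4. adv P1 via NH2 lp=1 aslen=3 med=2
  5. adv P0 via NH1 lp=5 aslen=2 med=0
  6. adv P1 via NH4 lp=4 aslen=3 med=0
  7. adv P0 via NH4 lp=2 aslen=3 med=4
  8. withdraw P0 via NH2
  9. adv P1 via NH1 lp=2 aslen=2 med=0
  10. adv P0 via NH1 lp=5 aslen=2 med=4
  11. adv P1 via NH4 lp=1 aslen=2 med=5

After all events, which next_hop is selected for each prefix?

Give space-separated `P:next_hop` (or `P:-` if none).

Answer: P0:NH1 P1:NH1

Derivation:
Op 1: best P0=- P1=NH2
Op 2: best P0=NH1 P1=NH2
Op 3: best P0=NH1 P1=NH2
Op 4: best P0=NH1 P1=NH2
Op 5: best P0=NH1 P1=NH2
Op 6: best P0=NH1 P1=NH4
Op 7: best P0=NH1 P1=NH4
Op 8: best P0=NH1 P1=NH4
Op 9: best P0=NH1 P1=NH4
Op 10: best P0=NH1 P1=NH4
Op 11: best P0=NH1 P1=NH1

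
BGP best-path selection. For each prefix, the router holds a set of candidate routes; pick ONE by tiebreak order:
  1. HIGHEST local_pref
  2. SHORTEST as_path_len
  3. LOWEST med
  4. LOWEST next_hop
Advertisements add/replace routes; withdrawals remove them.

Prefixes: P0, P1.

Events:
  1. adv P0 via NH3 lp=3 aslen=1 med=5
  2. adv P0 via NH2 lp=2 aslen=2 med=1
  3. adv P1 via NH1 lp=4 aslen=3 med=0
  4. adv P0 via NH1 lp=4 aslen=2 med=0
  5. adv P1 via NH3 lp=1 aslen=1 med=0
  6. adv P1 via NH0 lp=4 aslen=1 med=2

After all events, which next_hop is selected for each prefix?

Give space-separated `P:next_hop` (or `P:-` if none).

Op 1: best P0=NH3 P1=-
Op 2: best P0=NH3 P1=-
Op 3: best P0=NH3 P1=NH1
Op 4: best P0=NH1 P1=NH1
Op 5: best P0=NH1 P1=NH1
Op 6: best P0=NH1 P1=NH0

Answer: P0:NH1 P1:NH0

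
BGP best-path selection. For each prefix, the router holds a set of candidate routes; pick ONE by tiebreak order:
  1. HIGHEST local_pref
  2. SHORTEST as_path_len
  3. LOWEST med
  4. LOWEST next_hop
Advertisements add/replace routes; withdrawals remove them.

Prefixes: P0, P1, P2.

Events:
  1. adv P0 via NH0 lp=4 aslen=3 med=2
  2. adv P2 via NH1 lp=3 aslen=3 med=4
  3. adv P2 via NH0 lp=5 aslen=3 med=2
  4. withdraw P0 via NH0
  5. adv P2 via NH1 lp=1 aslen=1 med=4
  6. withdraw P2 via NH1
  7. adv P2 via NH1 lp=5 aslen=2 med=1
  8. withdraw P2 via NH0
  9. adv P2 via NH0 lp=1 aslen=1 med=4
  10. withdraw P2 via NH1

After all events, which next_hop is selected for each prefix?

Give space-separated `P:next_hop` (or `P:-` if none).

Op 1: best P0=NH0 P1=- P2=-
Op 2: best P0=NH0 P1=- P2=NH1
Op 3: best P0=NH0 P1=- P2=NH0
Op 4: best P0=- P1=- P2=NH0
Op 5: best P0=- P1=- P2=NH0
Op 6: best P0=- P1=- P2=NH0
Op 7: best P0=- P1=- P2=NH1
Op 8: best P0=- P1=- P2=NH1
Op 9: best P0=- P1=- P2=NH1
Op 10: best P0=- P1=- P2=NH0

Answer: P0:- P1:- P2:NH0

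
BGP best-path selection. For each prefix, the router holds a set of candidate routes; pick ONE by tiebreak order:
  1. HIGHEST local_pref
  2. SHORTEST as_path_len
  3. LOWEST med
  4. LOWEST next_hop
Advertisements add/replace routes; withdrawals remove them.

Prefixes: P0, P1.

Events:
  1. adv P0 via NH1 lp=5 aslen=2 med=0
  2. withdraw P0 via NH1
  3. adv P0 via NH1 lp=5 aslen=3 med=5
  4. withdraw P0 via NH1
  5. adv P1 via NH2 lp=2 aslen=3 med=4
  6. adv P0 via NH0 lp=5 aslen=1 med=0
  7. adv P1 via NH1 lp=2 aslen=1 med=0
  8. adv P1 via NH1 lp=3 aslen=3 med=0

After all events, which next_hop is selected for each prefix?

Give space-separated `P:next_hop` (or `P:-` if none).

Op 1: best P0=NH1 P1=-
Op 2: best P0=- P1=-
Op 3: best P0=NH1 P1=-
Op 4: best P0=- P1=-
Op 5: best P0=- P1=NH2
Op 6: best P0=NH0 P1=NH2
Op 7: best P0=NH0 P1=NH1
Op 8: best P0=NH0 P1=NH1

Answer: P0:NH0 P1:NH1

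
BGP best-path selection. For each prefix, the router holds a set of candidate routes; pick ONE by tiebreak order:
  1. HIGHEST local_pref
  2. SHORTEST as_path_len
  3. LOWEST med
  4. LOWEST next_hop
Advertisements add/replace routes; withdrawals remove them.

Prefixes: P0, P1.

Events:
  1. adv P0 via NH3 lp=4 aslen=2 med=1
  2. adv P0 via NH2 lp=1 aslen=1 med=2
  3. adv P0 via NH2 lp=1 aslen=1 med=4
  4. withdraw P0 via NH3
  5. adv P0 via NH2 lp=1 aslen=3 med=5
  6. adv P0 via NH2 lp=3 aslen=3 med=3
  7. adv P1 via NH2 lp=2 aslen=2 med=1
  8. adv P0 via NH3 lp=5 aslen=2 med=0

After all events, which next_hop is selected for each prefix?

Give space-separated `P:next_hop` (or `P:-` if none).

Answer: P0:NH3 P1:NH2

Derivation:
Op 1: best P0=NH3 P1=-
Op 2: best P0=NH3 P1=-
Op 3: best P0=NH3 P1=-
Op 4: best P0=NH2 P1=-
Op 5: best P0=NH2 P1=-
Op 6: best P0=NH2 P1=-
Op 7: best P0=NH2 P1=NH2
Op 8: best P0=NH3 P1=NH2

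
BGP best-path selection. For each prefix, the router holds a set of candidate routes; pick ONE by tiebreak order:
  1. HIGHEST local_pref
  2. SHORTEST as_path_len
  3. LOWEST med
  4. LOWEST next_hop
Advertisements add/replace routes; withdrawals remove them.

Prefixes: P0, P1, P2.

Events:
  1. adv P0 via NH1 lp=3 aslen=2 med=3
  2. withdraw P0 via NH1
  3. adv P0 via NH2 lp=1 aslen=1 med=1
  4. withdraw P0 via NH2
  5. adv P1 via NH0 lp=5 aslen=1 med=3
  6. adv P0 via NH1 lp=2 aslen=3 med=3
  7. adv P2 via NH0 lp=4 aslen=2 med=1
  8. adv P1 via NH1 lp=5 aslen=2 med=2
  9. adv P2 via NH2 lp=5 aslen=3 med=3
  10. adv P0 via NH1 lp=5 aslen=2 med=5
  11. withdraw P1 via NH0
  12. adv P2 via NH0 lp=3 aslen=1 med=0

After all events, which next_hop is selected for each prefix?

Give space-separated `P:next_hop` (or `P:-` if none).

Op 1: best P0=NH1 P1=- P2=-
Op 2: best P0=- P1=- P2=-
Op 3: best P0=NH2 P1=- P2=-
Op 4: best P0=- P1=- P2=-
Op 5: best P0=- P1=NH0 P2=-
Op 6: best P0=NH1 P1=NH0 P2=-
Op 7: best P0=NH1 P1=NH0 P2=NH0
Op 8: best P0=NH1 P1=NH0 P2=NH0
Op 9: best P0=NH1 P1=NH0 P2=NH2
Op 10: best P0=NH1 P1=NH0 P2=NH2
Op 11: best P0=NH1 P1=NH1 P2=NH2
Op 12: best P0=NH1 P1=NH1 P2=NH2

Answer: P0:NH1 P1:NH1 P2:NH2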